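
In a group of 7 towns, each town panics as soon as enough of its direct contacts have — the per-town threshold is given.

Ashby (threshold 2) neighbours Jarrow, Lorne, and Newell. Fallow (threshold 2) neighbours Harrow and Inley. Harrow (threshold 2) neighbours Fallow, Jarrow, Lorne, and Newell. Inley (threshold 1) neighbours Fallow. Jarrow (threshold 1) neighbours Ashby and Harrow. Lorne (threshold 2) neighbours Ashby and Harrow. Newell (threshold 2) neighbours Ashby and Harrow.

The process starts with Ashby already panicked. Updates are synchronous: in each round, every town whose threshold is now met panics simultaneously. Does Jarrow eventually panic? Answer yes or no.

Round 1 — Ashby panics (initial).
Round 2 — checking thresholds:
  Jarrow: 1 of 2 neighbours ≥ 1, panics.
  Lorne: 1 of 2 neighbours < 2, not yet.
  Newell: 1 of 2 neighbours < 2, not yet.
Round 3 — no new panics; cascade stops.

yes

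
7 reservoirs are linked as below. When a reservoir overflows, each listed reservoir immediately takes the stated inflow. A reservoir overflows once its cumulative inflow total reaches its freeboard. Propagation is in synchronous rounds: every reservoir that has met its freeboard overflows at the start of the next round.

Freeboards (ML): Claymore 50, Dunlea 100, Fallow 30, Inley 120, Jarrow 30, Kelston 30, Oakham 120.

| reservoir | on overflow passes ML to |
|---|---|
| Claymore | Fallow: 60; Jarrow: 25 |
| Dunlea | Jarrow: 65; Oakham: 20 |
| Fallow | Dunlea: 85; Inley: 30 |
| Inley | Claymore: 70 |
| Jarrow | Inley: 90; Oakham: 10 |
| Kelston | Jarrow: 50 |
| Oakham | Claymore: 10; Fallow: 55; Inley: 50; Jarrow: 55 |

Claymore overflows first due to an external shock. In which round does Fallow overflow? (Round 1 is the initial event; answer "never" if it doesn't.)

Round 1 — Claymore overflows (initial).
  Fallow: +60 → 60 ≥ 30
  Jarrow: +25 → 25 < 30
Round 2 — Fallow overflows.
  Dunlea: +85 → 85 < 100
  Inley: +30 → 30 < 120
No further overflows.

2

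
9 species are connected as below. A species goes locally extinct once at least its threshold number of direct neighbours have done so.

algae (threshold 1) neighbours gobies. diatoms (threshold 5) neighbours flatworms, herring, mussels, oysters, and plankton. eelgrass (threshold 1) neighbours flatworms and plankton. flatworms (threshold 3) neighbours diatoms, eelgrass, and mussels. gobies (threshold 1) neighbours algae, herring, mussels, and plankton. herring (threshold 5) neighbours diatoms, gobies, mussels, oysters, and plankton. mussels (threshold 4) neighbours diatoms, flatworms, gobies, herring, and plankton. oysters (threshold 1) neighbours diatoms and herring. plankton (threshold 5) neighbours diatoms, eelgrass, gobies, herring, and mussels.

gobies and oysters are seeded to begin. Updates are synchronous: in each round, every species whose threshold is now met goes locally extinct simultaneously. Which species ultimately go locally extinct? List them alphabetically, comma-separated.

algae, gobies, oysters

Round 1 — gobies, oysters go locally extinct (initial).
Round 2 — checking thresholds:
  algae: 1 of 1 neighbours ≥ 1, goes locally extinct.
  diatoms: 1 of 5 neighbours < 5, holds.
  herring: 2 of 5 neighbours < 5, holds.
  mussels: 1 of 5 neighbours < 4, holds.
  plankton: 1 of 5 neighbours < 5, holds.
Round 3 — no new extinctions; cascade stops.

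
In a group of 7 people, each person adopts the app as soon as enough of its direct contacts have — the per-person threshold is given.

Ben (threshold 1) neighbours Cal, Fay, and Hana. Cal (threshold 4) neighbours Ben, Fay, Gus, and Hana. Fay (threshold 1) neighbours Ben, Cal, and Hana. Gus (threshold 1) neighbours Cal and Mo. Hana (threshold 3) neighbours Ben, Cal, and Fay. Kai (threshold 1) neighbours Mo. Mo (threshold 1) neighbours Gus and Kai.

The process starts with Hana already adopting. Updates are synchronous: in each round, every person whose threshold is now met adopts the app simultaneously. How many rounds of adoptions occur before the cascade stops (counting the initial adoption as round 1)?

2

Round 1 — Hana adopts the app (initial).
Round 2 — checking thresholds:
  Ben: 1 of 3 neighbours ≥ 1, adopts the app.
  Cal: 1 of 4 neighbours < 4, not yet.
  Fay: 1 of 3 neighbours ≥ 1, adopts the app.
Round 3 — no new adoptions; cascade stops.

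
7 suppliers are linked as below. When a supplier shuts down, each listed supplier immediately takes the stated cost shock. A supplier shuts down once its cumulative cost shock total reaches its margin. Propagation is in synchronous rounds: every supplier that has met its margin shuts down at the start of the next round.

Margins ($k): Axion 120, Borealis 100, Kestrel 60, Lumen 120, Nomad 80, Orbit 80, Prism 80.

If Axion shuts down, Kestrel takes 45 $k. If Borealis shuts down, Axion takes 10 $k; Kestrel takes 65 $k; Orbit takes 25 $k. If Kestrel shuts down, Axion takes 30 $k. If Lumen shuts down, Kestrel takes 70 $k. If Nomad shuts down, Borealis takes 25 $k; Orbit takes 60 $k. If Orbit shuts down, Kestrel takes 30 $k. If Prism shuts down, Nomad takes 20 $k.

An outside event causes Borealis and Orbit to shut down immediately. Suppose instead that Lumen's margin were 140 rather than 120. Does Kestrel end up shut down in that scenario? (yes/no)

yes

With Lumen's margin at 140:
Round 1 — Borealis, Orbit shut down (initial).
  Axion: +10 → 10 < 120
  Kestrel: +65+30 → 95 ≥ 60
Round 2 — Kestrel shuts down.
  Axion: +30 → 40 < 120
No further shutdowns.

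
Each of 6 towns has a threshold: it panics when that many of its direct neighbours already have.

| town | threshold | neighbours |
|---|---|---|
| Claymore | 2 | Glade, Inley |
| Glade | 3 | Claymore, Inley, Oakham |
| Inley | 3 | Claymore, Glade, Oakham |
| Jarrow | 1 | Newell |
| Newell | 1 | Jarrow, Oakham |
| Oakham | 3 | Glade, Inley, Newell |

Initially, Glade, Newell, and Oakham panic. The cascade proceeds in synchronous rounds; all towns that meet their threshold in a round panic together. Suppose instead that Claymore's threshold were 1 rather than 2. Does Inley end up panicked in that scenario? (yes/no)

With Claymore's threshold at 1:
Round 1 — Glade, Newell, Oakham panic (initial).
Round 2 — checking thresholds:
  Claymore: 1 of 2 neighbours ≥ 1, panics.
  Inley: 2 of 3 neighbours < 3, holds.
  Jarrow: 1 of 1 neighbours ≥ 1, panics.
Round 3 — checking thresholds:
  Inley: 3 of 3 neighbours ≥ 3, panics.
Round 4 — no new panics; cascade stops.

yes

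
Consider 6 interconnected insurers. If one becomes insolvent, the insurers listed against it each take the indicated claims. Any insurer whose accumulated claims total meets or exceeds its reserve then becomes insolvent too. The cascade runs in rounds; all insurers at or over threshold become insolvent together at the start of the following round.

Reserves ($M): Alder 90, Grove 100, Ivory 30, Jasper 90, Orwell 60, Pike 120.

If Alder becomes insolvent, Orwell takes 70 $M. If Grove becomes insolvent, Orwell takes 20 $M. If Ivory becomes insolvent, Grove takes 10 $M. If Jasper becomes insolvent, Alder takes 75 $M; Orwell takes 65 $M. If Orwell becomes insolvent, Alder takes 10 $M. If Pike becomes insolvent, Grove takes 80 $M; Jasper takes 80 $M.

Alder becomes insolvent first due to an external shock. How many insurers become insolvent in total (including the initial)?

Round 1 — Alder becomes insolvent (initial).
  Orwell: +70 → 70 ≥ 60
Round 2 — Orwell becomes insolvent.
No further insolvencies.

2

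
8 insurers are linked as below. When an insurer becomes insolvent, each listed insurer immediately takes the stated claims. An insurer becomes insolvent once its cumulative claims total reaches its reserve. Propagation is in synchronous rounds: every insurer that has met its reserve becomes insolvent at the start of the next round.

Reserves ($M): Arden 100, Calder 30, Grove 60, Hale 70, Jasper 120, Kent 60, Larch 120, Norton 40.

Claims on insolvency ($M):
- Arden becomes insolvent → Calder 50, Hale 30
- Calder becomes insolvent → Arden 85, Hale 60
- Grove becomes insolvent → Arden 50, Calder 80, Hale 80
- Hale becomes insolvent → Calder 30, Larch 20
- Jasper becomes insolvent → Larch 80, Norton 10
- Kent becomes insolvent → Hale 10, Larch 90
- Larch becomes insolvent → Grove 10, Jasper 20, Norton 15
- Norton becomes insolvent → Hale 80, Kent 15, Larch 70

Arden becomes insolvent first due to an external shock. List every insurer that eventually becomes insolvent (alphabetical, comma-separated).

Round 1 — Arden becomes insolvent (initial).
  Calder: +50 → 50 ≥ 30
  Hale: +30 → 30 < 70
Round 2 — Calder becomes insolvent.
  Hale: +60 → 90 ≥ 70
Round 3 — Hale becomes insolvent.
  Larch: +20 → 20 < 120
No further insolvencies.

Arden, Calder, Hale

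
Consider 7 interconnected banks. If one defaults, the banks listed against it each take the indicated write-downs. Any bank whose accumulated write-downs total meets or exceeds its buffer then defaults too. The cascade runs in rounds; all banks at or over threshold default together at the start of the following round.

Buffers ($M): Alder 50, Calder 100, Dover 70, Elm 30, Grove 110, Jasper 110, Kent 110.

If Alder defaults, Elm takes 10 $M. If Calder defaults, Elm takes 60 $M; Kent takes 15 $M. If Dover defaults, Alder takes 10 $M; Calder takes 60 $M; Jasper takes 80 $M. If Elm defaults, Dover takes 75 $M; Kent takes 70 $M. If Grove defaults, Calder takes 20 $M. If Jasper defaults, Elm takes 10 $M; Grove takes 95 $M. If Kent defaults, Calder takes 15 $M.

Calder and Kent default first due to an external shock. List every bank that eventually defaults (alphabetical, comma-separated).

Calder, Dover, Elm, Kent

Round 1 — Calder, Kent default (initial).
  Elm: +60 → 60 ≥ 30
Round 2 — Elm defaults.
  Dover: +75 → 75 ≥ 70
Round 3 — Dover defaults.
  Alder: +10 → 10 < 50
  Jasper: +80 → 80 < 110
No further defaults.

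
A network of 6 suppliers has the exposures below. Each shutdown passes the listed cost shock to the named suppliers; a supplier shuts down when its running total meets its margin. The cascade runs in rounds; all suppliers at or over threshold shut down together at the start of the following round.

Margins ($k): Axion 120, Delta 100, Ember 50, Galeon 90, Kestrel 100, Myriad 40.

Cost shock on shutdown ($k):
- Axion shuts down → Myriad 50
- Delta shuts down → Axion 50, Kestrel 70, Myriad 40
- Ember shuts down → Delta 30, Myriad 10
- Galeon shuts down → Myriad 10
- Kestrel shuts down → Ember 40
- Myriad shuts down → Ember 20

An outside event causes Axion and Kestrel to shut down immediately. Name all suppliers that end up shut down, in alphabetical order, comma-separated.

Axion, Ember, Kestrel, Myriad

Round 1 — Axion, Kestrel shut down (initial).
  Ember: +40 → 40 < 50
  Myriad: +50 → 50 ≥ 40
Round 2 — Myriad shuts down.
  Ember: +20 → 60 ≥ 50
Round 3 — Ember shuts down.
  Delta: +30 → 30 < 100
No further shutdowns.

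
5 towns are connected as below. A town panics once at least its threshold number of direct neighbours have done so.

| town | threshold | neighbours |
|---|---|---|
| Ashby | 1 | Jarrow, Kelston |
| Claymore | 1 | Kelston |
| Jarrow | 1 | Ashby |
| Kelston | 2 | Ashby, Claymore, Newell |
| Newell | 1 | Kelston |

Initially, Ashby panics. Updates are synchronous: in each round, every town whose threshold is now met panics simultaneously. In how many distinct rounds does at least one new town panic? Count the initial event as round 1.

Round 1 — Ashby panics (initial).
Round 2 — checking thresholds:
  Jarrow: 1 of 1 neighbours ≥ 1, panics.
  Kelston: 1 of 3 neighbours < 2, not yet.
Round 3 — no new panics; cascade stops.

2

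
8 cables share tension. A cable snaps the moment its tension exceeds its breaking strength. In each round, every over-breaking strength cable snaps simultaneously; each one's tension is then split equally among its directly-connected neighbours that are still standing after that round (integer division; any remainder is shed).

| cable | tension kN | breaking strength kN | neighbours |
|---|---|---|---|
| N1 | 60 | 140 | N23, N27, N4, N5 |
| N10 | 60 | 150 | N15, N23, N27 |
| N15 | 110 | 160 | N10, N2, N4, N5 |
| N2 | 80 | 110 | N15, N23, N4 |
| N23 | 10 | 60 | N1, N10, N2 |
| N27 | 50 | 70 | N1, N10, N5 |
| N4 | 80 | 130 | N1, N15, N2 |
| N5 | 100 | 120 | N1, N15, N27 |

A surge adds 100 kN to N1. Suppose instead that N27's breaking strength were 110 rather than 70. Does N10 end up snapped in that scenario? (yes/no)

yes

With N27's breaking strength at 110:
Round 1 — N1 at 160 > 140. N1 snaps.
  N1 sheds 160 kN to N23, N27, N4, N5: 40 each.
    N23: 10+40 = 50 ≤ 60
    N27: 50+40 = 90 ≤ 110
    N4: 80+40 = 120 ≤ 130
    N5: 100+40 = 140 > 120
Round 2 — N5 snaps.
  N5 sheds 140 kN to N15, N27: 70 each.
    N15: 110+70 = 180 > 160
    N27: 90+70 = 160 > 110
Round 3 — N15, N27 snap.
  N15 sheds 180 kN to N10, N2, N4: 60 each.
    N10: 60+60 = 120 ≤ 150
    N2: 80+60 = 140 > 110
    N4: 120+60 = 180 > 130
  N27 sheds 160 kN to N10: 160 each.
    N10: 120+160 = 280 > 150
Round 4 — N10, N2, N4 snap.
  N10 sheds 280 kN to N23: 280 each.
    N23: 50+280 = 330 > 60
  N2 sheds 140 kN to N23: 140 each.
    N23: 330+140 = 470 > 60
  N4 sheds 180 kN: no online neighbours, lost.
Round 5 — N23 snaps.
  N23 sheds 470 kN: no online neighbours, lost.
No further breaks.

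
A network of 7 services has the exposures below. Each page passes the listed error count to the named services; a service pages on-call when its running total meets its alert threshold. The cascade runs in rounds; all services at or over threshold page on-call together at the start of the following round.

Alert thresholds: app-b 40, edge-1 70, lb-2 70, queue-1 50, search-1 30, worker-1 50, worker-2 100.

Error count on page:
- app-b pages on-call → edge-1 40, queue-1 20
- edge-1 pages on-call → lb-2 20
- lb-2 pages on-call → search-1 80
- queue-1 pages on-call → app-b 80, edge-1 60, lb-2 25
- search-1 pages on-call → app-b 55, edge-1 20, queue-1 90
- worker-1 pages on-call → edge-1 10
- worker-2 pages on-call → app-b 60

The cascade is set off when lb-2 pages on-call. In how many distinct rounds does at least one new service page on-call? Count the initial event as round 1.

4

Round 1 — lb-2 pages on-call (initial).
  search-1: +80 → 80 ≥ 30
Round 2 — search-1 pages on-call.
  app-b: +55 → 55 ≥ 40
  edge-1: +20 → 20 < 70
  queue-1: +90 → 90 ≥ 50
Round 3 — app-b, queue-1 page on-call.
  edge-1: +40+60 → 120 ≥ 70
Round 4 — edge-1 pages on-call.
No further pages.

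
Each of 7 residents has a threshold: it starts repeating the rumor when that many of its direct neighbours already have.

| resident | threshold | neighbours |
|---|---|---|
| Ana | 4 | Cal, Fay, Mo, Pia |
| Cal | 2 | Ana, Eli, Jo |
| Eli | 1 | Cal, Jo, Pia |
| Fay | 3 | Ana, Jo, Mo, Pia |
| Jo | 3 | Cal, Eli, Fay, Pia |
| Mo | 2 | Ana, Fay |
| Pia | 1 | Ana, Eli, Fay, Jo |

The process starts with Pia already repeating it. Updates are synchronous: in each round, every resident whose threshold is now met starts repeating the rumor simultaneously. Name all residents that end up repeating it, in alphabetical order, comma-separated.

Eli, Pia

Round 1 — Pia starts repeating the rumor (initial).
Round 2 — checking thresholds:
  Ana: 1 of 4 neighbours < 4, holds.
  Eli: 1 of 3 neighbours ≥ 1, starts repeating the rumor.
  Fay: 1 of 4 neighbours < 3, holds.
  Jo: 1 of 4 neighbours < 3, holds.
Round 3 — no new spreads; cascade stops.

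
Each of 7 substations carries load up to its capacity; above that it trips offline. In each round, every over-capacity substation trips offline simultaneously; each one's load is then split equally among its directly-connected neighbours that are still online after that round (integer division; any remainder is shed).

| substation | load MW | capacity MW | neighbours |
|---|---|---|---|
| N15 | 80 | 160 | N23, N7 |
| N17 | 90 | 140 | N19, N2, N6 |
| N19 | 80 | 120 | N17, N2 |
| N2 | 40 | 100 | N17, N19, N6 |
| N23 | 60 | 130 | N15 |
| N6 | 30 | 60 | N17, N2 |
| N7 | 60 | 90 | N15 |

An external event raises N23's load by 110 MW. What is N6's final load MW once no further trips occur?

Round 1 — N23 at 170 > 130. N23 trips offline.
  N23 sheds 170 MW to N15: 170 each.
    N15: 80+170 = 250 > 160
Round 2 — N15 trips offline.
  N15 sheds 250 MW to N7: 250 each.
    N7: 60+250 = 310 > 90
Round 3 — N7 trips offline.
  N7 sheds 310 MW: no online neighbours, lost.
No further trips.

30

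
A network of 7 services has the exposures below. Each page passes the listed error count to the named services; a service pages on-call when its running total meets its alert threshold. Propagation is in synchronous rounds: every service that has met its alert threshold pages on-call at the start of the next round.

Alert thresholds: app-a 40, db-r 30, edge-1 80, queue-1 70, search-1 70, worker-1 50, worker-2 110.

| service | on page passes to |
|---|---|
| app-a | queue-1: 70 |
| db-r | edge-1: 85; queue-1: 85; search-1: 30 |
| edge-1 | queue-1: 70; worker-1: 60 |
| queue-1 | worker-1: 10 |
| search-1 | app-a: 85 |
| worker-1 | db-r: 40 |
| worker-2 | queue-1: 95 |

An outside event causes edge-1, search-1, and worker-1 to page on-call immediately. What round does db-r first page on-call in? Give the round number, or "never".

Round 1 — edge-1, search-1, worker-1 page on-call (initial).
  app-a: +85 → 85 ≥ 40
  db-r: +40 → 40 ≥ 30
  queue-1: +70 → 70 ≥ 70
Round 2 — app-a, db-r, queue-1 page on-call.
No further pages.

2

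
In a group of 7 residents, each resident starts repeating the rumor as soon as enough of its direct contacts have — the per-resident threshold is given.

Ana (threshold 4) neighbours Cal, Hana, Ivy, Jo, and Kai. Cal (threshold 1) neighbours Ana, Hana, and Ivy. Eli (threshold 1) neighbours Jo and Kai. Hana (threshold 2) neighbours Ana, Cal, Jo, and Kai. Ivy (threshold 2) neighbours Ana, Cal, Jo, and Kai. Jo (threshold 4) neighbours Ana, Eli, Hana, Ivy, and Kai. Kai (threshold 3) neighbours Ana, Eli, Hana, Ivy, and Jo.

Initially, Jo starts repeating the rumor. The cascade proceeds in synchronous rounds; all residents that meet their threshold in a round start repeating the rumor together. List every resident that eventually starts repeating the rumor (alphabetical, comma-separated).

Round 1 — Jo starts repeating the rumor (initial).
Round 2 — checking thresholds:
  Ana: 1 of 5 neighbours < 4, holds.
  Eli: 1 of 2 neighbours ≥ 1, starts repeating the rumor.
  Hana: 1 of 4 neighbours < 2, holds.
  Ivy: 1 of 4 neighbours < 2, holds.
  Kai: 1 of 5 neighbours < 3, holds.
Round 3 — no new spreads; cascade stops.

Eli, Jo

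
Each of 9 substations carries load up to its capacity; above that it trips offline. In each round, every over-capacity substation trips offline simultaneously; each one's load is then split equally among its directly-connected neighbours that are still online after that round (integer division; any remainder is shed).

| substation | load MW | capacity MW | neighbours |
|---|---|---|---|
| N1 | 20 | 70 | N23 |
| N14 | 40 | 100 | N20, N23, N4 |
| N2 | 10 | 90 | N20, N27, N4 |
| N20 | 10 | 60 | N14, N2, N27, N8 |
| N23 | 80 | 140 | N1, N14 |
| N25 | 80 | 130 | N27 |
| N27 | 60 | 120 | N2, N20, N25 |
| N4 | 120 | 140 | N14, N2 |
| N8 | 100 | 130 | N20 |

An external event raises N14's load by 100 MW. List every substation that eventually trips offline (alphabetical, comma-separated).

Round 1 — N14 at 140 > 100. N14 trips offline.
  N14 sheds 140 MW to N20, N23, N4: 46 each (2 lost).
    N20: 10+46 = 56 ≤ 60
    N23: 80+46 = 126 ≤ 140
    N4: 120+46 = 166 > 140
Round 2 — N4 trips offline.
  N4 sheds 166 MW to N2: 166 each.
    N2: 10+166 = 176 > 90
Round 3 — N2 trips offline.
  N2 sheds 176 MW to N20, N27: 88 each.
    N20: 56+88 = 144 > 60
    N27: 60+88 = 148 > 120
Round 4 — N20, N27 trip offline.
  N20 sheds 144 MW to N8: 144 each.
    N8: 100+144 = 244 > 130
  N27 sheds 148 MW to N25: 148 each.
    N25: 80+148 = 228 > 130
Round 5 — N25, N8 trip offline.
  N25 sheds 228 MW: no online neighbours, lost.
  N8 sheds 244 MW: no online neighbours, lost.
No further trips.

N14, N2, N20, N25, N27, N4, N8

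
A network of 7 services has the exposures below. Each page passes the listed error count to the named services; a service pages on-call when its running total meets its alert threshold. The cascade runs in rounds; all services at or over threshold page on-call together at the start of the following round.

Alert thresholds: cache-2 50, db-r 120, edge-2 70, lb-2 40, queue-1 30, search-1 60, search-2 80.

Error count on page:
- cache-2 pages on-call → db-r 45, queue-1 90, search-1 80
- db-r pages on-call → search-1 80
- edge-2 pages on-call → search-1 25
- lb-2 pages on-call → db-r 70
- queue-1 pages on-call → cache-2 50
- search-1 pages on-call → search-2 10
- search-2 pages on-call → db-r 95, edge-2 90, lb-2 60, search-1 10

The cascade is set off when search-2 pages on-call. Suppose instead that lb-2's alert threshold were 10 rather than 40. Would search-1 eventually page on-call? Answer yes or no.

With lb-2's alert threshold at 10:
Round 1 — search-2 pages on-call (initial).
  db-r: +95 → 95 < 120
  edge-2: +90 → 90 ≥ 70
  lb-2: +60 → 60 ≥ 10
  search-1: +10 → 10 < 60
Round 2 — edge-2, lb-2 page on-call.
  db-r: +70 → 165 ≥ 120
  search-1: +25 → 35 < 60
Round 3 — db-r pages on-call.
  search-1: +80 → 115 ≥ 60
Round 4 — search-1 pages on-call.
No further pages.

yes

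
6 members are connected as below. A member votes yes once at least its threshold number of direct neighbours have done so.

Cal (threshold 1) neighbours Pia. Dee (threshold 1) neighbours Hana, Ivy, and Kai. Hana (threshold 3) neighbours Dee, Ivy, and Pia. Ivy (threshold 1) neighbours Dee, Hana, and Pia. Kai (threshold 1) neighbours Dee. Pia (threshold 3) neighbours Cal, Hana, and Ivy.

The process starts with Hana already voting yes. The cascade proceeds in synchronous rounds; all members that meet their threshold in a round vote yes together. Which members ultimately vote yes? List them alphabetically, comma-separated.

Round 1 — Hana votes yes (initial).
Round 2 — checking thresholds:
  Dee: 1 of 3 neighbours ≥ 1, votes yes.
  Ivy: 1 of 3 neighbours ≥ 1, votes yes.
  Pia: 1 of 3 neighbours < 3, not yet.
Round 3 — checking thresholds:
  Kai: 1 of 1 neighbours ≥ 1, votes yes.
  Pia: 2 of 3 neighbours < 3, not yet.
Round 4 — no new yes votes; cascade stops.

Dee, Hana, Ivy, Kai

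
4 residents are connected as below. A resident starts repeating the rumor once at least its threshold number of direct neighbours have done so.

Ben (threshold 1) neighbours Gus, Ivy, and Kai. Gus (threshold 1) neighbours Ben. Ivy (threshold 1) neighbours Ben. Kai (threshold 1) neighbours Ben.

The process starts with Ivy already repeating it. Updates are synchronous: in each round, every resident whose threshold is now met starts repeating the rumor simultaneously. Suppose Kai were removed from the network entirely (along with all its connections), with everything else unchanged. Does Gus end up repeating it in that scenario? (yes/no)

yes

With Kai removed:
Round 1 — Ivy starts repeating the rumor (initial).
Round 2 — checking thresholds:
  Ben: 1 of 2 neighbours ≥ 1, starts repeating the rumor.
Round 3 — checking thresholds:
  Gus: 1 of 1 neighbours ≥ 1, starts repeating the rumor.
Round 4 — no new spreads; cascade stops.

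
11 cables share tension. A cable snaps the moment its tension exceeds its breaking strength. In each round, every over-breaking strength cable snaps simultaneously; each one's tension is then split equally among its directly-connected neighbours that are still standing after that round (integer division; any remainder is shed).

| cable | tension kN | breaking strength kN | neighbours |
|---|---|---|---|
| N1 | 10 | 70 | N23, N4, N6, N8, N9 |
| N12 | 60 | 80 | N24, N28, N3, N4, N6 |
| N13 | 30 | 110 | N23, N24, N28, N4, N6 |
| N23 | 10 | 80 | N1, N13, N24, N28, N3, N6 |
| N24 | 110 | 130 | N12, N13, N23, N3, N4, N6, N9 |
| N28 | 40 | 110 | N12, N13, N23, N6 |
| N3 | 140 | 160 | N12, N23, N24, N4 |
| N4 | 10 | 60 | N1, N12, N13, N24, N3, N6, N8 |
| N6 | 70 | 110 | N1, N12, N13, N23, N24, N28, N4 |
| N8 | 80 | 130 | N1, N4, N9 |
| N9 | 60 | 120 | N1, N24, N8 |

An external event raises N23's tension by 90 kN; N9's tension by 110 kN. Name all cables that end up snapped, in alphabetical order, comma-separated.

N1, N12, N13, N23, N24, N28, N3, N4, N6, N8, N9

Round 1 — N23 at 100 > 80; N9 at 170 > 120. N23, N9 snap.
  N23 sheds 100 kN to N1, N13, N24, N28, N3, N6: 16 each (4 lost).
    N1: 10+16 = 26 ≤ 70
    N13: 30+16 = 46 ≤ 110
    N24: 110+16 = 126 ≤ 130
    N28: 40+16 = 56 ≤ 110
    N3: 140+16 = 156 ≤ 160
    N6: 70+16 = 86 ≤ 110
  N9 sheds 170 kN to N1, N24, N8: 56 each (2 lost).
    N1: 26+56 = 82 > 70
    N24: 126+56 = 182 > 130
    N8: 80+56 = 136 > 130
Round 2 — N1, N24, N8 snap.
  N1 sheds 82 kN to N4, N6: 41 each.
    N4: 10+41 = 51 ≤ 60
    N6: 86+41 = 127 > 110
  N24 sheds 182 kN to N12, N13, N3, N4, N6: 36 each (2 lost).
    N12: 60+36 = 96 > 80
    N13: 46+36 = 82 ≤ 110
    N3: 156+36 = 192 > 160
    N4: 51+36 = 87 > 60
    N6: 127+36 = 163 > 110
  N8 sheds 136 kN to N4: 136 each.
    N4: 87+136 = 223 > 60
Round 3 — N12, N3, N4, N6 snap.
  N12 sheds 96 kN to N28: 96 each.
    N28: 56+96 = 152 > 110
  N3 sheds 192 kN: no online neighbours, lost.
  N4 sheds 223 kN to N13: 223 each.
    N13: 82+223 = 305 > 110
  N6 sheds 163 kN to N13, N28: 81 each (1 lost).
    N13: 305+81 = 386 > 110
    N28: 152+81 = 233 > 110
Round 4 — N13, N28 snap.
  N13 sheds 386 kN: no online neighbours, lost.
  N28 sheds 233 kN: no online neighbours, lost.
No further breaks.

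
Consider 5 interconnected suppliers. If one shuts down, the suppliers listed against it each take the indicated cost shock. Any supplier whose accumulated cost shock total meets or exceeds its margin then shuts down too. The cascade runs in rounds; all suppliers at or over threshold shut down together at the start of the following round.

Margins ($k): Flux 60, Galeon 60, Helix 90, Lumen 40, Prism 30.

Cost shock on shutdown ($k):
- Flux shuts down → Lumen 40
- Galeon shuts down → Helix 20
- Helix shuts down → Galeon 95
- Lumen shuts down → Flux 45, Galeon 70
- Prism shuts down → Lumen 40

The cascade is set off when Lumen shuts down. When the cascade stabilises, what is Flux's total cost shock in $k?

Round 1 — Lumen shuts down (initial).
  Flux: +45 → 45 < 60
  Galeon: +70 → 70 ≥ 60
Round 2 — Galeon shuts down.
  Helix: +20 → 20 < 90
No further shutdowns.

45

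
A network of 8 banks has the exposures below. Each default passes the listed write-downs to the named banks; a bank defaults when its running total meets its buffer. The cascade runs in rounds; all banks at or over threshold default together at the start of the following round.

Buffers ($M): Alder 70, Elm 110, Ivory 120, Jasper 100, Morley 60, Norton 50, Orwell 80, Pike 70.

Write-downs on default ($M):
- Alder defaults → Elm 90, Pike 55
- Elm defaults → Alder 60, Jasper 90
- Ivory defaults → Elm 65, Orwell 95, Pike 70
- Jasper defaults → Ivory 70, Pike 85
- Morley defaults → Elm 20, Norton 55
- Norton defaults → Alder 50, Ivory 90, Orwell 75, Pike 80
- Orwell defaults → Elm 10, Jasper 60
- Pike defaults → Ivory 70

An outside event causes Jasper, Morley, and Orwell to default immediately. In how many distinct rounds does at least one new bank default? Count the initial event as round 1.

3

Round 1 — Jasper, Morley, Orwell default (initial).
  Elm: +20+10 → 30 < 110
  Ivory: +70 → 70 < 120
  Norton: +55 → 55 ≥ 50
  Pike: +85 → 85 ≥ 70
Round 2 — Norton, Pike default.
  Alder: +50 → 50 < 70
  Ivory: +90+70 → 230 ≥ 120
Round 3 — Ivory defaults.
  Elm: +65 → 95 < 110
No further defaults.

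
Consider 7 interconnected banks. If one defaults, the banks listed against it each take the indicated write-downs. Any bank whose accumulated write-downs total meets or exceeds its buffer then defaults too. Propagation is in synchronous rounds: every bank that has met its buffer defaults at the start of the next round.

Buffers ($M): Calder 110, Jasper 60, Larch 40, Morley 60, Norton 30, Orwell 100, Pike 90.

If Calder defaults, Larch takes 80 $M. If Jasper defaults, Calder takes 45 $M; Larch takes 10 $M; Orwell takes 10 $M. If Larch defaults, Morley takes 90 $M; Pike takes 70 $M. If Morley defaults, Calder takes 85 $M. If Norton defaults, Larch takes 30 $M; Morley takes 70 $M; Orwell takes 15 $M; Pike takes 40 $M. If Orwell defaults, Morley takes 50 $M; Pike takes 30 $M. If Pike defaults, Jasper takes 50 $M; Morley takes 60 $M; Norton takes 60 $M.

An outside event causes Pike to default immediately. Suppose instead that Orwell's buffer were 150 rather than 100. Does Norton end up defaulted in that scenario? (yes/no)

yes

With Orwell's buffer at 150:
Round 1 — Pike defaults (initial).
  Jasper: +50 → 50 < 60
  Morley: +60 → 60 ≥ 60
  Norton: +60 → 60 ≥ 30
Round 2 — Morley, Norton default.
  Calder: +85 → 85 < 110
  Larch: +30 → 30 < 40
  Orwell: +15 → 15 < 150
No further defaults.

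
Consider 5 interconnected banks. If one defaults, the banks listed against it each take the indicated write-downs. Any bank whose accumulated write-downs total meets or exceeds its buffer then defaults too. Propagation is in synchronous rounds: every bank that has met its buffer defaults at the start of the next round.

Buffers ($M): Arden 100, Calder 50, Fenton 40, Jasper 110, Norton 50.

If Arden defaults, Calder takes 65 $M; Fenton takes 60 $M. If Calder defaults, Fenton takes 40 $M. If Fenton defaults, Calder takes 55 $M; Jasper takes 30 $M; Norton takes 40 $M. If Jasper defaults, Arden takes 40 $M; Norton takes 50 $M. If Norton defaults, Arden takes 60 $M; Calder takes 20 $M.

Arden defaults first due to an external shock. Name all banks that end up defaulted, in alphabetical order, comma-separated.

Arden, Calder, Fenton

Round 1 — Arden defaults (initial).
  Calder: +65 → 65 ≥ 50
  Fenton: +60 → 60 ≥ 40
Round 2 — Calder, Fenton default.
  Jasper: +30 → 30 < 110
  Norton: +40 → 40 < 50
No further defaults.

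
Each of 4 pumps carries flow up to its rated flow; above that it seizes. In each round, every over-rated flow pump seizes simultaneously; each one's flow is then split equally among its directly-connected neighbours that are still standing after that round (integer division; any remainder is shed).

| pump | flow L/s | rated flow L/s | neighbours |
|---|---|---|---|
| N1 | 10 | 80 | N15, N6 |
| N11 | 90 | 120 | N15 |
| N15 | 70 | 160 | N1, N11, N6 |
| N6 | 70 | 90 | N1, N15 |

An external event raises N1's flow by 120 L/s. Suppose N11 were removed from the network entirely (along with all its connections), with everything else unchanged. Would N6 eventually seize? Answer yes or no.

With N11 removed:
Round 1 — N1 at 130 > 80. N1 seizes.
  N1 sheds 130 L/s to N15, N6: 65 each.
    N15: 70+65 = 135 ≤ 160
    N6: 70+65 = 135 > 90
Round 2 — N6 seizes.
  N6 sheds 135 L/s to N15: 135 each.
    N15: 135+135 = 270 > 160
Round 3 — N15 seizes.
  N15 sheds 270 L/s: no online neighbours, lost.
No further seizures.

yes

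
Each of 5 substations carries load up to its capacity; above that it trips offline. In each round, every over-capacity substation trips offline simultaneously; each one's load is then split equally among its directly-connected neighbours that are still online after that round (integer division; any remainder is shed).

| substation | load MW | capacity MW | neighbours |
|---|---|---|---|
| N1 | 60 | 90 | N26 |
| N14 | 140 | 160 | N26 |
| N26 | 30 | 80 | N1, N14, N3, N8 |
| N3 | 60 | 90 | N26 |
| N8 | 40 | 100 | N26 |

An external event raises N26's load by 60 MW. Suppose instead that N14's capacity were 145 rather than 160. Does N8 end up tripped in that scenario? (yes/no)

With N14's capacity at 145:
Round 1 — N26 at 90 > 80. N26 trips offline.
  N26 sheds 90 MW to N1, N14, N3, N8: 22 each (2 lost).
    N1: 60+22 = 82 ≤ 90
    N14: 140+22 = 162 > 145
    N3: 60+22 = 82 ≤ 90
    N8: 40+22 = 62 ≤ 100
Round 2 — N14 trips offline.
  N14 sheds 162 MW: no online neighbours, lost.
No further trips.

no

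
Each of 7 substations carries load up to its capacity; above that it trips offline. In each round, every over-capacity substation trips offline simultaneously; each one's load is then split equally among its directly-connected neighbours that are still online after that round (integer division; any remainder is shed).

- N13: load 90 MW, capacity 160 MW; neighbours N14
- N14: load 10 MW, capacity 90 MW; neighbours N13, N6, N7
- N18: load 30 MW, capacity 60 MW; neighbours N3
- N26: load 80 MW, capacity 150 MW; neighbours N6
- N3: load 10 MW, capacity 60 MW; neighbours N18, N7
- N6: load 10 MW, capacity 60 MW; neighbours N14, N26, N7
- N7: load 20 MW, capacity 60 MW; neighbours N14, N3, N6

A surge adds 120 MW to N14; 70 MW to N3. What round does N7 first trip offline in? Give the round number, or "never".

Round 1 — N14 at 130 > 90; N3 at 80 > 60. N14, N3 trip offline.
  N14 sheds 130 MW to N13, N6, N7: 43 each (1 lost).
    N13: 90+43 = 133 ≤ 160
    N6: 10+43 = 53 ≤ 60
    N7: 20+43 = 63 > 60
  N3 sheds 80 MW to N18, N7: 40 each.
    N18: 30+40 = 70 > 60
    N7: 63+40 = 103 > 60
Round 2 — N18, N7 trip offline.
  N18 sheds 70 MW: no online neighbours, lost.
  N7 sheds 103 MW to N6: 103 each.
    N6: 53+103 = 156 > 60
Round 3 — N6 trips offline.
  N6 sheds 156 MW to N26: 156 each.
    N26: 80+156 = 236 > 150
Round 4 — N26 trips offline.
  N26 sheds 236 MW: no online neighbours, lost.
No further trips.

2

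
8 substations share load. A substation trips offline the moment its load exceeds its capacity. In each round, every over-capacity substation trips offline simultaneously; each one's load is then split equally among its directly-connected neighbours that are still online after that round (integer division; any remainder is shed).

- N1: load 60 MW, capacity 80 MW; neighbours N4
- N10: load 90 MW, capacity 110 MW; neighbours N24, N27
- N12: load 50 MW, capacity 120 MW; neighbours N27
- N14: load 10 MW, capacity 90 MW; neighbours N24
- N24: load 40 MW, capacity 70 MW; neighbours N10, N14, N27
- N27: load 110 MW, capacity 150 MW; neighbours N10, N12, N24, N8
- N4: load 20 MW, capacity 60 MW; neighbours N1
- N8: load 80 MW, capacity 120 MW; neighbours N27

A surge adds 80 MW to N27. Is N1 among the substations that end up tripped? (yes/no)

Round 1 — N27 at 190 > 150. N27 trips offline.
  N27 sheds 190 MW to N10, N12, N24, N8: 47 each (2 lost).
    N10: 90+47 = 137 > 110
    N12: 50+47 = 97 ≤ 120
    N24: 40+47 = 87 > 70
    N8: 80+47 = 127 > 120
Round 2 — N10, N24, N8 trip offline.
  N10 sheds 137 MW: no online neighbours, lost.
  N24 sheds 87 MW to N14: 87 each.
    N14: 10+87 = 97 > 90
  N8 sheds 127 MW: no online neighbours, lost.
Round 3 — N14 trips offline.
  N14 sheds 97 MW: no online neighbours, lost.
No further trips.

no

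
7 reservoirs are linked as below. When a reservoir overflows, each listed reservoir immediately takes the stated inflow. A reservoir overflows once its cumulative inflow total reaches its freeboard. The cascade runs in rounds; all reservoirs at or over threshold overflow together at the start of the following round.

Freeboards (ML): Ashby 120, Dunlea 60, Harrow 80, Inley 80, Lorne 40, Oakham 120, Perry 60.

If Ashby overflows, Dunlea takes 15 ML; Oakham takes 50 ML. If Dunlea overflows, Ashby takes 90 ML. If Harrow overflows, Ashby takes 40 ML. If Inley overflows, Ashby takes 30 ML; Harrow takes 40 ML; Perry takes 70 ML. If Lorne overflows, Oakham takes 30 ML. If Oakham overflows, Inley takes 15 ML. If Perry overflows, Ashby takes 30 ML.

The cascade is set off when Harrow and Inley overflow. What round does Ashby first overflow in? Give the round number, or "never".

never

Round 1 — Harrow, Inley overflow (initial).
  Ashby: +40+30 → 70 < 120
  Perry: +70 → 70 ≥ 60
Round 2 — Perry overflows.
  Ashby: +30 → 100 < 120
No further overflows.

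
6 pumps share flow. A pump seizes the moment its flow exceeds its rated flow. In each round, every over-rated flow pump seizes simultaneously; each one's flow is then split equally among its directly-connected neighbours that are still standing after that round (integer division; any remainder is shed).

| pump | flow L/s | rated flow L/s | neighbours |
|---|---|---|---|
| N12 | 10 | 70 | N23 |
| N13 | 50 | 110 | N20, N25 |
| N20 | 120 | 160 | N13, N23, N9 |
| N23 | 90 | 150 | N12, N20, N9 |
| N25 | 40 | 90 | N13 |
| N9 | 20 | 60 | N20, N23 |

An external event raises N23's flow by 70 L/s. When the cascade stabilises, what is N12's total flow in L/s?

Round 1 — N23 at 160 > 150. N23 seizes.
  N23 sheds 160 L/s to N12, N20, N9: 53 each (1 lost).
    N12: 10+53 = 63 ≤ 70
    N20: 120+53 = 173 > 160
    N9: 20+53 = 73 > 60
Round 2 — N20, N9 seize.
  N20 sheds 173 L/s to N13: 173 each.
    N13: 50+173 = 223 > 110
  N9 sheds 73 L/s: no online neighbours, lost.
Round 3 — N13 seizes.
  N13 sheds 223 L/s to N25: 223 each.
    N25: 40+223 = 263 > 90
Round 4 — N25 seizes.
  N25 sheds 263 L/s: no online neighbours, lost.
No further seizures.

63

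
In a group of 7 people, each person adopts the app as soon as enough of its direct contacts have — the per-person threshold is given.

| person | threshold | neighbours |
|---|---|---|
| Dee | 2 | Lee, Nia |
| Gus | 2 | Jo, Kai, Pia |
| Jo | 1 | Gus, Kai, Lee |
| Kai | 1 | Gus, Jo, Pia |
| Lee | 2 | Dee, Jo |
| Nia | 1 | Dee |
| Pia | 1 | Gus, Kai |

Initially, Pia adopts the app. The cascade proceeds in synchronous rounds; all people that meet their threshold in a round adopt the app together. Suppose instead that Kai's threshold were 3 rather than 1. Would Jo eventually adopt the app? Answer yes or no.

no

With Kai's threshold at 3:
Round 1 — Pia adopts the app (initial).
Round 2 — no new adoptions; cascade stops.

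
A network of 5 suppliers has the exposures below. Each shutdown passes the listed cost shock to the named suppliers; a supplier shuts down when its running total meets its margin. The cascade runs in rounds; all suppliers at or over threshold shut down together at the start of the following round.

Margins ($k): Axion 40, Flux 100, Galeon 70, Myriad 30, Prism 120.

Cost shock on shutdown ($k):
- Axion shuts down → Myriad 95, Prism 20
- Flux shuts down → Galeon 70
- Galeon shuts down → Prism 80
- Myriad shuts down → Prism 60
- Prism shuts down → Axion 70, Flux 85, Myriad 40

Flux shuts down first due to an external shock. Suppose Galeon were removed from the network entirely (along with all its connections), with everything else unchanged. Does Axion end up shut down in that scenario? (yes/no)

no

With Galeon removed:
Round 1 — Flux shuts down (initial).
No further shutdowns.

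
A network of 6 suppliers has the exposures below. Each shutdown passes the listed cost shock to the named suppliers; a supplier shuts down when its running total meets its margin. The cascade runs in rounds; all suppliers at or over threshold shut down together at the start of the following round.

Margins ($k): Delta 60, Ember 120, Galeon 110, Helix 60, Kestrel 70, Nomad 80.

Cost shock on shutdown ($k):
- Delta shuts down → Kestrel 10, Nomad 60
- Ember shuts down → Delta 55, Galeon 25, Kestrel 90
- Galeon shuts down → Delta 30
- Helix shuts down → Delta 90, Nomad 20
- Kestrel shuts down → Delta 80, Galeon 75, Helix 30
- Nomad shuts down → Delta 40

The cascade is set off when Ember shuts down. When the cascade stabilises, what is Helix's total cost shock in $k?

Round 1 — Ember shuts down (initial).
  Delta: +55 → 55 < 60
  Galeon: +25 → 25 < 110
  Kestrel: +90 → 90 ≥ 70
Round 2 — Kestrel shuts down.
  Delta: +80 → 135 ≥ 60
  Galeon: +75 → 100 < 110
  Helix: +30 → 30 < 60
Round 3 — Delta shuts down.
  Nomad: +60 → 60 < 80
No further shutdowns.

30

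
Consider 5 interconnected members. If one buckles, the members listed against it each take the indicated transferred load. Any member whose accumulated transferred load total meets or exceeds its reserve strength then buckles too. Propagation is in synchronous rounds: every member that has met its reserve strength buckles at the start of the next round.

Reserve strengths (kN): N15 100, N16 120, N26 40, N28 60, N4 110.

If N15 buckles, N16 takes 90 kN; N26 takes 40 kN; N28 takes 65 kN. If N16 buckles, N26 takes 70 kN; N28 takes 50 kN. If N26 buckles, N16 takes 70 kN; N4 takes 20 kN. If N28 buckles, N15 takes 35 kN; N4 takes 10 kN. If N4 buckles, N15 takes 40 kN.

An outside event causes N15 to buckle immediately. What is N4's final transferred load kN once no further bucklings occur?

30

Round 1 — N15 buckles (initial).
  N16: +90 → 90 < 120
  N26: +40 → 40 ≥ 40
  N28: +65 → 65 ≥ 60
Round 2 — N26, N28 buckle.
  N16: +70 → 160 ≥ 120
  N4: +20+10 → 30 < 110
Round 3 — N16 buckles.
No further bucklings.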